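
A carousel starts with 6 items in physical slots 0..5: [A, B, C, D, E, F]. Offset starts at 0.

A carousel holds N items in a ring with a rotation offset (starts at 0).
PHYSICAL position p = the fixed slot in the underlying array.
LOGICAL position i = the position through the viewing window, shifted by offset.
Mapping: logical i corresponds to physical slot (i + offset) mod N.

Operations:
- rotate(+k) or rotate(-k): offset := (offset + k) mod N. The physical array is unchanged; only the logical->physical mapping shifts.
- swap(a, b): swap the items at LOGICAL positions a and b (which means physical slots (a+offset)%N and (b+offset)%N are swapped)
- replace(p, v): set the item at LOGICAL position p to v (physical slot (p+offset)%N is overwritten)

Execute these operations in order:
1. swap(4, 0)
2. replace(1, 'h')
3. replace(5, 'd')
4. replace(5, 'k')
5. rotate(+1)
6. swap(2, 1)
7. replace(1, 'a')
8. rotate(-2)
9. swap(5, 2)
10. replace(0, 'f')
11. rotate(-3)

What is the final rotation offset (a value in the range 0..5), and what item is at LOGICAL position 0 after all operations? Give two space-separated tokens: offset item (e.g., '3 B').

Answer: 2 a

Derivation:
After op 1 (swap(4, 0)): offset=0, physical=[E,B,C,D,A,F], logical=[E,B,C,D,A,F]
After op 2 (replace(1, 'h')): offset=0, physical=[E,h,C,D,A,F], logical=[E,h,C,D,A,F]
After op 3 (replace(5, 'd')): offset=0, physical=[E,h,C,D,A,d], logical=[E,h,C,D,A,d]
After op 4 (replace(5, 'k')): offset=0, physical=[E,h,C,D,A,k], logical=[E,h,C,D,A,k]
After op 5 (rotate(+1)): offset=1, physical=[E,h,C,D,A,k], logical=[h,C,D,A,k,E]
After op 6 (swap(2, 1)): offset=1, physical=[E,h,D,C,A,k], logical=[h,D,C,A,k,E]
After op 7 (replace(1, 'a')): offset=1, physical=[E,h,a,C,A,k], logical=[h,a,C,A,k,E]
After op 8 (rotate(-2)): offset=5, physical=[E,h,a,C,A,k], logical=[k,E,h,a,C,A]
After op 9 (swap(5, 2)): offset=5, physical=[E,A,a,C,h,k], logical=[k,E,A,a,C,h]
After op 10 (replace(0, 'f')): offset=5, physical=[E,A,a,C,h,f], logical=[f,E,A,a,C,h]
After op 11 (rotate(-3)): offset=2, physical=[E,A,a,C,h,f], logical=[a,C,h,f,E,A]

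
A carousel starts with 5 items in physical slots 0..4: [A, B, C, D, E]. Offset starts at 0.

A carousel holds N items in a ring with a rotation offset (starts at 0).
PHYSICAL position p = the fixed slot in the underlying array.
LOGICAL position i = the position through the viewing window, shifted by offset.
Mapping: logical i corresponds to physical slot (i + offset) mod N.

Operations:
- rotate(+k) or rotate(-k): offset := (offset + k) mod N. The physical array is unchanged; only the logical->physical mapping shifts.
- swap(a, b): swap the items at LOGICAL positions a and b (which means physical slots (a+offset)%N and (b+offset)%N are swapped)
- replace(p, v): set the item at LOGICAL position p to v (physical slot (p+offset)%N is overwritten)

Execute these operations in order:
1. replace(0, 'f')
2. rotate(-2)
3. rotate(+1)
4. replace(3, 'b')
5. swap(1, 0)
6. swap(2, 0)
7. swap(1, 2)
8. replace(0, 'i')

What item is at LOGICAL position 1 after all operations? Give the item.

After op 1 (replace(0, 'f')): offset=0, physical=[f,B,C,D,E], logical=[f,B,C,D,E]
After op 2 (rotate(-2)): offset=3, physical=[f,B,C,D,E], logical=[D,E,f,B,C]
After op 3 (rotate(+1)): offset=4, physical=[f,B,C,D,E], logical=[E,f,B,C,D]
After op 4 (replace(3, 'b')): offset=4, physical=[f,B,b,D,E], logical=[E,f,B,b,D]
After op 5 (swap(1, 0)): offset=4, physical=[E,B,b,D,f], logical=[f,E,B,b,D]
After op 6 (swap(2, 0)): offset=4, physical=[E,f,b,D,B], logical=[B,E,f,b,D]
After op 7 (swap(1, 2)): offset=4, physical=[f,E,b,D,B], logical=[B,f,E,b,D]
After op 8 (replace(0, 'i')): offset=4, physical=[f,E,b,D,i], logical=[i,f,E,b,D]

Answer: f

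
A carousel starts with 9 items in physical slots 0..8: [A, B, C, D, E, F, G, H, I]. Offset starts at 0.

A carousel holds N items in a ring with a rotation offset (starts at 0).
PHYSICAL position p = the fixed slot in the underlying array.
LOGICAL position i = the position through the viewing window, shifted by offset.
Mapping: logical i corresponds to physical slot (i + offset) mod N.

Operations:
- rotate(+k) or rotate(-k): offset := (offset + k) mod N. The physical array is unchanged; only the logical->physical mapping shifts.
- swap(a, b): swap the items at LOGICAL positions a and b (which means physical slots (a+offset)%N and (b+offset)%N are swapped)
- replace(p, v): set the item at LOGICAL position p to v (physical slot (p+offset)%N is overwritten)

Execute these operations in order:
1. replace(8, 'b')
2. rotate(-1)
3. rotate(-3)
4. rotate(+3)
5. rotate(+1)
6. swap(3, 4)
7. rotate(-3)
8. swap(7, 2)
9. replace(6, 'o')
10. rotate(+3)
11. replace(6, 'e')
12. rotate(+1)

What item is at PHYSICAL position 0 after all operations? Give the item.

After op 1 (replace(8, 'b')): offset=0, physical=[A,B,C,D,E,F,G,H,b], logical=[A,B,C,D,E,F,G,H,b]
After op 2 (rotate(-1)): offset=8, physical=[A,B,C,D,E,F,G,H,b], logical=[b,A,B,C,D,E,F,G,H]
After op 3 (rotate(-3)): offset=5, physical=[A,B,C,D,E,F,G,H,b], logical=[F,G,H,b,A,B,C,D,E]
After op 4 (rotate(+3)): offset=8, physical=[A,B,C,D,E,F,G,H,b], logical=[b,A,B,C,D,E,F,G,H]
After op 5 (rotate(+1)): offset=0, physical=[A,B,C,D,E,F,G,H,b], logical=[A,B,C,D,E,F,G,H,b]
After op 6 (swap(3, 4)): offset=0, physical=[A,B,C,E,D,F,G,H,b], logical=[A,B,C,E,D,F,G,H,b]
After op 7 (rotate(-3)): offset=6, physical=[A,B,C,E,D,F,G,H,b], logical=[G,H,b,A,B,C,E,D,F]
After op 8 (swap(7, 2)): offset=6, physical=[A,B,C,E,b,F,G,H,D], logical=[G,H,D,A,B,C,E,b,F]
After op 9 (replace(6, 'o')): offset=6, physical=[A,B,C,o,b,F,G,H,D], logical=[G,H,D,A,B,C,o,b,F]
After op 10 (rotate(+3)): offset=0, physical=[A,B,C,o,b,F,G,H,D], logical=[A,B,C,o,b,F,G,H,D]
After op 11 (replace(6, 'e')): offset=0, physical=[A,B,C,o,b,F,e,H,D], logical=[A,B,C,o,b,F,e,H,D]
After op 12 (rotate(+1)): offset=1, physical=[A,B,C,o,b,F,e,H,D], logical=[B,C,o,b,F,e,H,D,A]

Answer: A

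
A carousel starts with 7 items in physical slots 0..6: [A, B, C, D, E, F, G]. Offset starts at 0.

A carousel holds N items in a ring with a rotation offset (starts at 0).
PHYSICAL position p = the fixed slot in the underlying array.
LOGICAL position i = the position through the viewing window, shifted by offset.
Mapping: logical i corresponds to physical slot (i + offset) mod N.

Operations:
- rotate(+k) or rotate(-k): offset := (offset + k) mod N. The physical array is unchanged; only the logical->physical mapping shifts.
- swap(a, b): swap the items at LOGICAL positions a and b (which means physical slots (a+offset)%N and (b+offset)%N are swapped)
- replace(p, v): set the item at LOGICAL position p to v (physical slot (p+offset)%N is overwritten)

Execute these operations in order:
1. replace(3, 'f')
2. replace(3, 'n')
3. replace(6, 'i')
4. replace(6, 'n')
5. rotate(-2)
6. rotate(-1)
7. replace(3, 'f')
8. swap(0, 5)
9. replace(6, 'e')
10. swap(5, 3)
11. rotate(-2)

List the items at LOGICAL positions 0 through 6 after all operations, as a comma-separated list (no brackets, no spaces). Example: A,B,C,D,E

Answer: f,e,C,F,n,E,B

Derivation:
After op 1 (replace(3, 'f')): offset=0, physical=[A,B,C,f,E,F,G], logical=[A,B,C,f,E,F,G]
After op 2 (replace(3, 'n')): offset=0, physical=[A,B,C,n,E,F,G], logical=[A,B,C,n,E,F,G]
After op 3 (replace(6, 'i')): offset=0, physical=[A,B,C,n,E,F,i], logical=[A,B,C,n,E,F,i]
After op 4 (replace(6, 'n')): offset=0, physical=[A,B,C,n,E,F,n], logical=[A,B,C,n,E,F,n]
After op 5 (rotate(-2)): offset=5, physical=[A,B,C,n,E,F,n], logical=[F,n,A,B,C,n,E]
After op 6 (rotate(-1)): offset=4, physical=[A,B,C,n,E,F,n], logical=[E,F,n,A,B,C,n]
After op 7 (replace(3, 'f')): offset=4, physical=[f,B,C,n,E,F,n], logical=[E,F,n,f,B,C,n]
After op 8 (swap(0, 5)): offset=4, physical=[f,B,E,n,C,F,n], logical=[C,F,n,f,B,E,n]
After op 9 (replace(6, 'e')): offset=4, physical=[f,B,E,e,C,F,n], logical=[C,F,n,f,B,E,e]
After op 10 (swap(5, 3)): offset=4, physical=[E,B,f,e,C,F,n], logical=[C,F,n,E,B,f,e]
After op 11 (rotate(-2)): offset=2, physical=[E,B,f,e,C,F,n], logical=[f,e,C,F,n,E,B]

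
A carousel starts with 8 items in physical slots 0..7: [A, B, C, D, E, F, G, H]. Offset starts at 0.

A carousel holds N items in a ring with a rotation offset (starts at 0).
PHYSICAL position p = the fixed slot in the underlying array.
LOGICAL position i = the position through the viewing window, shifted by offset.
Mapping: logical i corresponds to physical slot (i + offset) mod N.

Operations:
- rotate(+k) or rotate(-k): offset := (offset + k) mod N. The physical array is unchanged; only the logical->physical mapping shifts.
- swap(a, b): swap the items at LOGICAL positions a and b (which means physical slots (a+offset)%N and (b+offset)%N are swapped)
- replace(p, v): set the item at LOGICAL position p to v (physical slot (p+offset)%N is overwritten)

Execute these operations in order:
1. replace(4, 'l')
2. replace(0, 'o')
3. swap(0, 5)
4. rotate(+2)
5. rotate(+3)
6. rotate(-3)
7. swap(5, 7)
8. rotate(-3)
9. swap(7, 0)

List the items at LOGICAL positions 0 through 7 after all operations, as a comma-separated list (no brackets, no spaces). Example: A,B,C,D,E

After op 1 (replace(4, 'l')): offset=0, physical=[A,B,C,D,l,F,G,H], logical=[A,B,C,D,l,F,G,H]
After op 2 (replace(0, 'o')): offset=0, physical=[o,B,C,D,l,F,G,H], logical=[o,B,C,D,l,F,G,H]
After op 3 (swap(0, 5)): offset=0, physical=[F,B,C,D,l,o,G,H], logical=[F,B,C,D,l,o,G,H]
After op 4 (rotate(+2)): offset=2, physical=[F,B,C,D,l,o,G,H], logical=[C,D,l,o,G,H,F,B]
After op 5 (rotate(+3)): offset=5, physical=[F,B,C,D,l,o,G,H], logical=[o,G,H,F,B,C,D,l]
After op 6 (rotate(-3)): offset=2, physical=[F,B,C,D,l,o,G,H], logical=[C,D,l,o,G,H,F,B]
After op 7 (swap(5, 7)): offset=2, physical=[F,H,C,D,l,o,G,B], logical=[C,D,l,o,G,B,F,H]
After op 8 (rotate(-3)): offset=7, physical=[F,H,C,D,l,o,G,B], logical=[B,F,H,C,D,l,o,G]
After op 9 (swap(7, 0)): offset=7, physical=[F,H,C,D,l,o,B,G], logical=[G,F,H,C,D,l,o,B]

Answer: G,F,H,C,D,l,o,B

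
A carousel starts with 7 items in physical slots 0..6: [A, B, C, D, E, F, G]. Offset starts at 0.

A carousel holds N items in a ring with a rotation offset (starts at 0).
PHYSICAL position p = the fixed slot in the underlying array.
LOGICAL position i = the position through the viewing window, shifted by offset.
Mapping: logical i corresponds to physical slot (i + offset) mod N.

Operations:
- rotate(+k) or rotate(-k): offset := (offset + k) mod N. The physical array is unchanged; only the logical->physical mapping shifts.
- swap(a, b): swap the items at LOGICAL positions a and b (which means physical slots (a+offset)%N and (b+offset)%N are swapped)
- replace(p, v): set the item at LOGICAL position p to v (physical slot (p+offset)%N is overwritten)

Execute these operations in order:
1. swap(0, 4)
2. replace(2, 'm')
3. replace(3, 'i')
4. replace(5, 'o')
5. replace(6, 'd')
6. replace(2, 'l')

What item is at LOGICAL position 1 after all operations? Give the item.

Answer: B

Derivation:
After op 1 (swap(0, 4)): offset=0, physical=[E,B,C,D,A,F,G], logical=[E,B,C,D,A,F,G]
After op 2 (replace(2, 'm')): offset=0, physical=[E,B,m,D,A,F,G], logical=[E,B,m,D,A,F,G]
After op 3 (replace(3, 'i')): offset=0, physical=[E,B,m,i,A,F,G], logical=[E,B,m,i,A,F,G]
After op 4 (replace(5, 'o')): offset=0, physical=[E,B,m,i,A,o,G], logical=[E,B,m,i,A,o,G]
After op 5 (replace(6, 'd')): offset=0, physical=[E,B,m,i,A,o,d], logical=[E,B,m,i,A,o,d]
After op 6 (replace(2, 'l')): offset=0, physical=[E,B,l,i,A,o,d], logical=[E,B,l,i,A,o,d]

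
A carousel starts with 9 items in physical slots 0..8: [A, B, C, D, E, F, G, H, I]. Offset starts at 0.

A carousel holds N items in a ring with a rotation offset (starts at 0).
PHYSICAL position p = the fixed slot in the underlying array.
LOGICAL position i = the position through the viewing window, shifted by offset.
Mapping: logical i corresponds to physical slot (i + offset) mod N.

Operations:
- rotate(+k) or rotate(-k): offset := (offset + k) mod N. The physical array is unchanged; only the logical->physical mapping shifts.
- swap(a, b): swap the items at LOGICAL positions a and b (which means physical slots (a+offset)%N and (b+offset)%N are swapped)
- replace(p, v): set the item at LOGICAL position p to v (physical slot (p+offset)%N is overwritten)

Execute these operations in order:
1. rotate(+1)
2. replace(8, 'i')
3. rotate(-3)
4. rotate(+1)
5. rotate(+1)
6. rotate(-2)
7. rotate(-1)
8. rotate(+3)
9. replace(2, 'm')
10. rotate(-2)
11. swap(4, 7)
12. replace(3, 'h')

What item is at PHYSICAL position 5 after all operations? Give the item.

Answer: m

Derivation:
After op 1 (rotate(+1)): offset=1, physical=[A,B,C,D,E,F,G,H,I], logical=[B,C,D,E,F,G,H,I,A]
After op 2 (replace(8, 'i')): offset=1, physical=[i,B,C,D,E,F,G,H,I], logical=[B,C,D,E,F,G,H,I,i]
After op 3 (rotate(-3)): offset=7, physical=[i,B,C,D,E,F,G,H,I], logical=[H,I,i,B,C,D,E,F,G]
After op 4 (rotate(+1)): offset=8, physical=[i,B,C,D,E,F,G,H,I], logical=[I,i,B,C,D,E,F,G,H]
After op 5 (rotate(+1)): offset=0, physical=[i,B,C,D,E,F,G,H,I], logical=[i,B,C,D,E,F,G,H,I]
After op 6 (rotate(-2)): offset=7, physical=[i,B,C,D,E,F,G,H,I], logical=[H,I,i,B,C,D,E,F,G]
After op 7 (rotate(-1)): offset=6, physical=[i,B,C,D,E,F,G,H,I], logical=[G,H,I,i,B,C,D,E,F]
After op 8 (rotate(+3)): offset=0, physical=[i,B,C,D,E,F,G,H,I], logical=[i,B,C,D,E,F,G,H,I]
After op 9 (replace(2, 'm')): offset=0, physical=[i,B,m,D,E,F,G,H,I], logical=[i,B,m,D,E,F,G,H,I]
After op 10 (rotate(-2)): offset=7, physical=[i,B,m,D,E,F,G,H,I], logical=[H,I,i,B,m,D,E,F,G]
After op 11 (swap(4, 7)): offset=7, physical=[i,B,F,D,E,m,G,H,I], logical=[H,I,i,B,F,D,E,m,G]
After op 12 (replace(3, 'h')): offset=7, physical=[i,h,F,D,E,m,G,H,I], logical=[H,I,i,h,F,D,E,m,G]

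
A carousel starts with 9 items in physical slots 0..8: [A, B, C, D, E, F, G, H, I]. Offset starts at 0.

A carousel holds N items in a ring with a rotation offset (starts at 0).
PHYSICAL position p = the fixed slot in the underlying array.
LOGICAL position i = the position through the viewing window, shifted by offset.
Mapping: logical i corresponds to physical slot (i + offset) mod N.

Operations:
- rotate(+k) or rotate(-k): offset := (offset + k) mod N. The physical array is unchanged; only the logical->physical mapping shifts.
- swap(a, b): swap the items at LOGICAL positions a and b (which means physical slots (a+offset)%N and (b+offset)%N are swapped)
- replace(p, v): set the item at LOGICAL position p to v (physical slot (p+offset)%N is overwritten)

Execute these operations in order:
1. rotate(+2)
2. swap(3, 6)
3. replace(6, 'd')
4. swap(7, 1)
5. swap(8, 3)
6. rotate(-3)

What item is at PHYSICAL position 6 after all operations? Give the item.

After op 1 (rotate(+2)): offset=2, physical=[A,B,C,D,E,F,G,H,I], logical=[C,D,E,F,G,H,I,A,B]
After op 2 (swap(3, 6)): offset=2, physical=[A,B,C,D,E,I,G,H,F], logical=[C,D,E,I,G,H,F,A,B]
After op 3 (replace(6, 'd')): offset=2, physical=[A,B,C,D,E,I,G,H,d], logical=[C,D,E,I,G,H,d,A,B]
After op 4 (swap(7, 1)): offset=2, physical=[D,B,C,A,E,I,G,H,d], logical=[C,A,E,I,G,H,d,D,B]
After op 5 (swap(8, 3)): offset=2, physical=[D,I,C,A,E,B,G,H,d], logical=[C,A,E,B,G,H,d,D,I]
After op 6 (rotate(-3)): offset=8, physical=[D,I,C,A,E,B,G,H,d], logical=[d,D,I,C,A,E,B,G,H]

Answer: G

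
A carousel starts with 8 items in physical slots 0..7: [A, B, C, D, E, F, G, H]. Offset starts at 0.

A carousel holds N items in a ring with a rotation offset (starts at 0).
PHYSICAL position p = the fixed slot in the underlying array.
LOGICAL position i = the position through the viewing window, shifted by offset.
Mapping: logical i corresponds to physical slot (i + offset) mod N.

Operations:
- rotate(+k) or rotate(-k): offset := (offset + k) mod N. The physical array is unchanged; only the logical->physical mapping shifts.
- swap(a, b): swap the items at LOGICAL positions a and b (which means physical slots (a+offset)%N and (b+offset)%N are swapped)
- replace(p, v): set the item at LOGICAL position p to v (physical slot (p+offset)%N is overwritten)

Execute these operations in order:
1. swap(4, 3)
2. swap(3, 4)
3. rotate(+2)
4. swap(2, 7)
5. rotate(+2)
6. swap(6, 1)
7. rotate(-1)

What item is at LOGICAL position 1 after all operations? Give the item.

Answer: B

Derivation:
After op 1 (swap(4, 3)): offset=0, physical=[A,B,C,E,D,F,G,H], logical=[A,B,C,E,D,F,G,H]
After op 2 (swap(3, 4)): offset=0, physical=[A,B,C,D,E,F,G,H], logical=[A,B,C,D,E,F,G,H]
After op 3 (rotate(+2)): offset=2, physical=[A,B,C,D,E,F,G,H], logical=[C,D,E,F,G,H,A,B]
After op 4 (swap(2, 7)): offset=2, physical=[A,E,C,D,B,F,G,H], logical=[C,D,B,F,G,H,A,E]
After op 5 (rotate(+2)): offset=4, physical=[A,E,C,D,B,F,G,H], logical=[B,F,G,H,A,E,C,D]
After op 6 (swap(6, 1)): offset=4, physical=[A,E,F,D,B,C,G,H], logical=[B,C,G,H,A,E,F,D]
After op 7 (rotate(-1)): offset=3, physical=[A,E,F,D,B,C,G,H], logical=[D,B,C,G,H,A,E,F]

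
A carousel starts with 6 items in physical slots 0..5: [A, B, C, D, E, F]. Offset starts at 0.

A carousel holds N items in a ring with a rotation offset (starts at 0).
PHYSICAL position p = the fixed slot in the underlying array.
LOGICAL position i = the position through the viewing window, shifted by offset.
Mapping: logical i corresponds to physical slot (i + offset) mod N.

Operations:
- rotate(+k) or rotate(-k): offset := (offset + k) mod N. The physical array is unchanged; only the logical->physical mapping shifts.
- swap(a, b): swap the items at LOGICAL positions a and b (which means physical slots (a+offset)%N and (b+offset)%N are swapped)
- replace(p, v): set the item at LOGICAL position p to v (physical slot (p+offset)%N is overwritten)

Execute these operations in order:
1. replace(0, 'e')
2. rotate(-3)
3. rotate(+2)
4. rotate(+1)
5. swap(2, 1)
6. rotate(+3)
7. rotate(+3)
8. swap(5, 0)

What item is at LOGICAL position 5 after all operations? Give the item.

Answer: e

Derivation:
After op 1 (replace(0, 'e')): offset=0, physical=[e,B,C,D,E,F], logical=[e,B,C,D,E,F]
After op 2 (rotate(-3)): offset=3, physical=[e,B,C,D,E,F], logical=[D,E,F,e,B,C]
After op 3 (rotate(+2)): offset=5, physical=[e,B,C,D,E,F], logical=[F,e,B,C,D,E]
After op 4 (rotate(+1)): offset=0, physical=[e,B,C,D,E,F], logical=[e,B,C,D,E,F]
After op 5 (swap(2, 1)): offset=0, physical=[e,C,B,D,E,F], logical=[e,C,B,D,E,F]
After op 6 (rotate(+3)): offset=3, physical=[e,C,B,D,E,F], logical=[D,E,F,e,C,B]
After op 7 (rotate(+3)): offset=0, physical=[e,C,B,D,E,F], logical=[e,C,B,D,E,F]
After op 8 (swap(5, 0)): offset=0, physical=[F,C,B,D,E,e], logical=[F,C,B,D,E,e]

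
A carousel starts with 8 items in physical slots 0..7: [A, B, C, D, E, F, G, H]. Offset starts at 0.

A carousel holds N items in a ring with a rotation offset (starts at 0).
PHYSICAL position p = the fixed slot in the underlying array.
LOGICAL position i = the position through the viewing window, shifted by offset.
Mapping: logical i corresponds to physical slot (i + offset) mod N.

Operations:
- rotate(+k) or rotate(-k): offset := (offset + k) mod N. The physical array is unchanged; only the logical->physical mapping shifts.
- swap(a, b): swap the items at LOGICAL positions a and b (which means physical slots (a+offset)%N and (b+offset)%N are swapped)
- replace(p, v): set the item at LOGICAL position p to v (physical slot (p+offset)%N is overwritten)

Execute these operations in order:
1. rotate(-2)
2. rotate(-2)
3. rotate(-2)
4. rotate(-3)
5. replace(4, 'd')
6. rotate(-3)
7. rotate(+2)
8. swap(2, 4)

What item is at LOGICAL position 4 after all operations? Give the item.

Answer: A

Derivation:
After op 1 (rotate(-2)): offset=6, physical=[A,B,C,D,E,F,G,H], logical=[G,H,A,B,C,D,E,F]
After op 2 (rotate(-2)): offset=4, physical=[A,B,C,D,E,F,G,H], logical=[E,F,G,H,A,B,C,D]
After op 3 (rotate(-2)): offset=2, physical=[A,B,C,D,E,F,G,H], logical=[C,D,E,F,G,H,A,B]
After op 4 (rotate(-3)): offset=7, physical=[A,B,C,D,E,F,G,H], logical=[H,A,B,C,D,E,F,G]
After op 5 (replace(4, 'd')): offset=7, physical=[A,B,C,d,E,F,G,H], logical=[H,A,B,C,d,E,F,G]
After op 6 (rotate(-3)): offset=4, physical=[A,B,C,d,E,F,G,H], logical=[E,F,G,H,A,B,C,d]
After op 7 (rotate(+2)): offset=6, physical=[A,B,C,d,E,F,G,H], logical=[G,H,A,B,C,d,E,F]
After op 8 (swap(2, 4)): offset=6, physical=[C,B,A,d,E,F,G,H], logical=[G,H,C,B,A,d,E,F]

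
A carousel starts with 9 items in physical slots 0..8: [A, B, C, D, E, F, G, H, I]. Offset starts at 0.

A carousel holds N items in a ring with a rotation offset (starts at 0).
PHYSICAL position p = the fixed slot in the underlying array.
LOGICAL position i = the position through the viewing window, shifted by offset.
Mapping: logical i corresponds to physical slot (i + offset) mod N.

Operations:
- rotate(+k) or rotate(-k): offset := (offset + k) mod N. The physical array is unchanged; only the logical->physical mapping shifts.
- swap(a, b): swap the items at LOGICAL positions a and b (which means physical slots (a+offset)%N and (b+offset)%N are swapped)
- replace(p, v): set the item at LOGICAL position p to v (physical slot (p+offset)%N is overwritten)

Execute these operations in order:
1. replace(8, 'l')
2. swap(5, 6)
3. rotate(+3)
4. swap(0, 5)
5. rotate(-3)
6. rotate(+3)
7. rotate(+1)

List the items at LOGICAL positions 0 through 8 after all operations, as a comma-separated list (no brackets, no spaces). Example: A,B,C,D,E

Answer: E,G,F,H,D,A,B,C,l

Derivation:
After op 1 (replace(8, 'l')): offset=0, physical=[A,B,C,D,E,F,G,H,l], logical=[A,B,C,D,E,F,G,H,l]
After op 2 (swap(5, 6)): offset=0, physical=[A,B,C,D,E,G,F,H,l], logical=[A,B,C,D,E,G,F,H,l]
After op 3 (rotate(+3)): offset=3, physical=[A,B,C,D,E,G,F,H,l], logical=[D,E,G,F,H,l,A,B,C]
After op 4 (swap(0, 5)): offset=3, physical=[A,B,C,l,E,G,F,H,D], logical=[l,E,G,F,H,D,A,B,C]
After op 5 (rotate(-3)): offset=0, physical=[A,B,C,l,E,G,F,H,D], logical=[A,B,C,l,E,G,F,H,D]
After op 6 (rotate(+3)): offset=3, physical=[A,B,C,l,E,G,F,H,D], logical=[l,E,G,F,H,D,A,B,C]
After op 7 (rotate(+1)): offset=4, physical=[A,B,C,l,E,G,F,H,D], logical=[E,G,F,H,D,A,B,C,l]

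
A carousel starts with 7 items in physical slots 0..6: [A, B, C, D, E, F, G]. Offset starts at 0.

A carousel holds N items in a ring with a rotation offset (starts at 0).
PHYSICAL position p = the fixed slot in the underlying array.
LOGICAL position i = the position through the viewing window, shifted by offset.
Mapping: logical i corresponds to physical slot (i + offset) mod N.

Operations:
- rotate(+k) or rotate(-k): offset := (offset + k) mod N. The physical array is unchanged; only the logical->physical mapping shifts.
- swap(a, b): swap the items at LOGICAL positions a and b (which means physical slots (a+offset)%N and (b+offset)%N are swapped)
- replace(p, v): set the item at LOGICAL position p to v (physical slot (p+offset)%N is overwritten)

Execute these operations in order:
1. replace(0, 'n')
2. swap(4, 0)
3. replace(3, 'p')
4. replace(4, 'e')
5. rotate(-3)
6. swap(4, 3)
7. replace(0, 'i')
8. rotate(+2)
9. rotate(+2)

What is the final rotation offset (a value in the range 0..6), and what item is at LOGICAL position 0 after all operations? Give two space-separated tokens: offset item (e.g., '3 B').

After op 1 (replace(0, 'n')): offset=0, physical=[n,B,C,D,E,F,G], logical=[n,B,C,D,E,F,G]
After op 2 (swap(4, 0)): offset=0, physical=[E,B,C,D,n,F,G], logical=[E,B,C,D,n,F,G]
After op 3 (replace(3, 'p')): offset=0, physical=[E,B,C,p,n,F,G], logical=[E,B,C,p,n,F,G]
After op 4 (replace(4, 'e')): offset=0, physical=[E,B,C,p,e,F,G], logical=[E,B,C,p,e,F,G]
After op 5 (rotate(-3)): offset=4, physical=[E,B,C,p,e,F,G], logical=[e,F,G,E,B,C,p]
After op 6 (swap(4, 3)): offset=4, physical=[B,E,C,p,e,F,G], logical=[e,F,G,B,E,C,p]
After op 7 (replace(0, 'i')): offset=4, physical=[B,E,C,p,i,F,G], logical=[i,F,G,B,E,C,p]
After op 8 (rotate(+2)): offset=6, physical=[B,E,C,p,i,F,G], logical=[G,B,E,C,p,i,F]
After op 9 (rotate(+2)): offset=1, physical=[B,E,C,p,i,F,G], logical=[E,C,p,i,F,G,B]

Answer: 1 E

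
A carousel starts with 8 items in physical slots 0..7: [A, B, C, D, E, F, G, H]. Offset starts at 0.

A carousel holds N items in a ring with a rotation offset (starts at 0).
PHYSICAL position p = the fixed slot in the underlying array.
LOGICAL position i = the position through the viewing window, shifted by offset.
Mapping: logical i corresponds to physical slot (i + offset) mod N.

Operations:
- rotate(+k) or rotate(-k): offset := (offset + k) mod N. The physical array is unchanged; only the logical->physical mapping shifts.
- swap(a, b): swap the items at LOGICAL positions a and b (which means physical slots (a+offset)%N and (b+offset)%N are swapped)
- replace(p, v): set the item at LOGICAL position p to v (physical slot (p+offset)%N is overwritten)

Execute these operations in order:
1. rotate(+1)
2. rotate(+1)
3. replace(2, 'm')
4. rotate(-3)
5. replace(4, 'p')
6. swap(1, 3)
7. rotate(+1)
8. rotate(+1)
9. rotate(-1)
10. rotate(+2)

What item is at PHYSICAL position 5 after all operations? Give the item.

After op 1 (rotate(+1)): offset=1, physical=[A,B,C,D,E,F,G,H], logical=[B,C,D,E,F,G,H,A]
After op 2 (rotate(+1)): offset=2, physical=[A,B,C,D,E,F,G,H], logical=[C,D,E,F,G,H,A,B]
After op 3 (replace(2, 'm')): offset=2, physical=[A,B,C,D,m,F,G,H], logical=[C,D,m,F,G,H,A,B]
After op 4 (rotate(-3)): offset=7, physical=[A,B,C,D,m,F,G,H], logical=[H,A,B,C,D,m,F,G]
After op 5 (replace(4, 'p')): offset=7, physical=[A,B,C,p,m,F,G,H], logical=[H,A,B,C,p,m,F,G]
After op 6 (swap(1, 3)): offset=7, physical=[C,B,A,p,m,F,G,H], logical=[H,C,B,A,p,m,F,G]
After op 7 (rotate(+1)): offset=0, physical=[C,B,A,p,m,F,G,H], logical=[C,B,A,p,m,F,G,H]
After op 8 (rotate(+1)): offset=1, physical=[C,B,A,p,m,F,G,H], logical=[B,A,p,m,F,G,H,C]
After op 9 (rotate(-1)): offset=0, physical=[C,B,A,p,m,F,G,H], logical=[C,B,A,p,m,F,G,H]
After op 10 (rotate(+2)): offset=2, physical=[C,B,A,p,m,F,G,H], logical=[A,p,m,F,G,H,C,B]

Answer: F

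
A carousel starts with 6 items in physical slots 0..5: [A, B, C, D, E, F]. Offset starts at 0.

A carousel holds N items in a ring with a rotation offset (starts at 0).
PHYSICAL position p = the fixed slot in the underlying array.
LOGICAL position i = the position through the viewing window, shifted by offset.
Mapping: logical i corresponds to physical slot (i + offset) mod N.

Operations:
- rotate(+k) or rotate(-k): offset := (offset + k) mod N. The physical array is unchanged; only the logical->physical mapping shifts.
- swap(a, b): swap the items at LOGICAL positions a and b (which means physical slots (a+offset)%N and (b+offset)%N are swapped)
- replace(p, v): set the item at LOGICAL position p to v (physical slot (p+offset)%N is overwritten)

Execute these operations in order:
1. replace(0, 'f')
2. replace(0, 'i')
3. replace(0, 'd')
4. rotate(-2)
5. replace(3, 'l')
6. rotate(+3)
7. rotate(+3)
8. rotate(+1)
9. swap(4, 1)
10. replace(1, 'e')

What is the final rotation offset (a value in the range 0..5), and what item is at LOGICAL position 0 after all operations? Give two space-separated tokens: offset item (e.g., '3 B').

Answer: 5 F

Derivation:
After op 1 (replace(0, 'f')): offset=0, physical=[f,B,C,D,E,F], logical=[f,B,C,D,E,F]
After op 2 (replace(0, 'i')): offset=0, physical=[i,B,C,D,E,F], logical=[i,B,C,D,E,F]
After op 3 (replace(0, 'd')): offset=0, physical=[d,B,C,D,E,F], logical=[d,B,C,D,E,F]
After op 4 (rotate(-2)): offset=4, physical=[d,B,C,D,E,F], logical=[E,F,d,B,C,D]
After op 5 (replace(3, 'l')): offset=4, physical=[d,l,C,D,E,F], logical=[E,F,d,l,C,D]
After op 6 (rotate(+3)): offset=1, physical=[d,l,C,D,E,F], logical=[l,C,D,E,F,d]
After op 7 (rotate(+3)): offset=4, physical=[d,l,C,D,E,F], logical=[E,F,d,l,C,D]
After op 8 (rotate(+1)): offset=5, physical=[d,l,C,D,E,F], logical=[F,d,l,C,D,E]
After op 9 (swap(4, 1)): offset=5, physical=[D,l,C,d,E,F], logical=[F,D,l,C,d,E]
After op 10 (replace(1, 'e')): offset=5, physical=[e,l,C,d,E,F], logical=[F,e,l,C,d,E]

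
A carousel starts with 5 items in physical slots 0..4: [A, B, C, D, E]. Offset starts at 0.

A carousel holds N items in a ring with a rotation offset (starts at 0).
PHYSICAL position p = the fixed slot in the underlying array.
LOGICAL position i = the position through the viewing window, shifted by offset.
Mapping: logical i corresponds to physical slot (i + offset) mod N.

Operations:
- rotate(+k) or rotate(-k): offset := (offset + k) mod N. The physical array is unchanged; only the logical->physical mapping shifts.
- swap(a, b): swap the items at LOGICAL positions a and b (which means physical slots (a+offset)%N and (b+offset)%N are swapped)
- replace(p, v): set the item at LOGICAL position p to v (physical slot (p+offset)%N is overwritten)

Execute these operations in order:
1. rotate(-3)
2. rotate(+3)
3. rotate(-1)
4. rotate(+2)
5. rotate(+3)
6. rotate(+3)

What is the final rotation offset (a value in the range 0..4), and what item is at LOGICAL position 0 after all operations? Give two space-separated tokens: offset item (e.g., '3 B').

After op 1 (rotate(-3)): offset=2, physical=[A,B,C,D,E], logical=[C,D,E,A,B]
After op 2 (rotate(+3)): offset=0, physical=[A,B,C,D,E], logical=[A,B,C,D,E]
After op 3 (rotate(-1)): offset=4, physical=[A,B,C,D,E], logical=[E,A,B,C,D]
After op 4 (rotate(+2)): offset=1, physical=[A,B,C,D,E], logical=[B,C,D,E,A]
After op 5 (rotate(+3)): offset=4, physical=[A,B,C,D,E], logical=[E,A,B,C,D]
After op 6 (rotate(+3)): offset=2, physical=[A,B,C,D,E], logical=[C,D,E,A,B]

Answer: 2 C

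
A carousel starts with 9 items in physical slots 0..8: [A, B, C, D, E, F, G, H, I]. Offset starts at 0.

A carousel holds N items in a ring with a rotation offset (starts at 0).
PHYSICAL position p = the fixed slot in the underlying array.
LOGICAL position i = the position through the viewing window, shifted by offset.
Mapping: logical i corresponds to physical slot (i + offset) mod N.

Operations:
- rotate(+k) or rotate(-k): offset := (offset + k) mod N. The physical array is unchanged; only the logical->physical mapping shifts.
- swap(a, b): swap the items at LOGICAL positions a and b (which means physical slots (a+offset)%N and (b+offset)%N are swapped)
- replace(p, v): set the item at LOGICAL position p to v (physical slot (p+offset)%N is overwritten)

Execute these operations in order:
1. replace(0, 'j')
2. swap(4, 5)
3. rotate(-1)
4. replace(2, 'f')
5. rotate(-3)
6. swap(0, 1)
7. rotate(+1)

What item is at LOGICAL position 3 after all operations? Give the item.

After op 1 (replace(0, 'j')): offset=0, physical=[j,B,C,D,E,F,G,H,I], logical=[j,B,C,D,E,F,G,H,I]
After op 2 (swap(4, 5)): offset=0, physical=[j,B,C,D,F,E,G,H,I], logical=[j,B,C,D,F,E,G,H,I]
After op 3 (rotate(-1)): offset=8, physical=[j,B,C,D,F,E,G,H,I], logical=[I,j,B,C,D,F,E,G,H]
After op 4 (replace(2, 'f')): offset=8, physical=[j,f,C,D,F,E,G,H,I], logical=[I,j,f,C,D,F,E,G,H]
After op 5 (rotate(-3)): offset=5, physical=[j,f,C,D,F,E,G,H,I], logical=[E,G,H,I,j,f,C,D,F]
After op 6 (swap(0, 1)): offset=5, physical=[j,f,C,D,F,G,E,H,I], logical=[G,E,H,I,j,f,C,D,F]
After op 7 (rotate(+1)): offset=6, physical=[j,f,C,D,F,G,E,H,I], logical=[E,H,I,j,f,C,D,F,G]

Answer: j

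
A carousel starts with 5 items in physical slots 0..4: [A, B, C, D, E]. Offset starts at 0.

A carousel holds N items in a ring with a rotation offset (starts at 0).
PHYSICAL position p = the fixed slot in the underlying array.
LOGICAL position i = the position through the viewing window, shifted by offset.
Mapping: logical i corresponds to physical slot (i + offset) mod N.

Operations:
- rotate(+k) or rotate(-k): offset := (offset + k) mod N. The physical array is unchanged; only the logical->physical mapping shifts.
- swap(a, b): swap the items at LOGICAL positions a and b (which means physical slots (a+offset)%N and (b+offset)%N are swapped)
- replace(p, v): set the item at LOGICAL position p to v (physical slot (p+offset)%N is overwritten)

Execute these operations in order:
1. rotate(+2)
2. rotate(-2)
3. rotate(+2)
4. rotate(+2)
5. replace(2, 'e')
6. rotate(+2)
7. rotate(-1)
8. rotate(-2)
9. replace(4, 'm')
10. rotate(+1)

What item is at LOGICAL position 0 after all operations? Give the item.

After op 1 (rotate(+2)): offset=2, physical=[A,B,C,D,E], logical=[C,D,E,A,B]
After op 2 (rotate(-2)): offset=0, physical=[A,B,C,D,E], logical=[A,B,C,D,E]
After op 3 (rotate(+2)): offset=2, physical=[A,B,C,D,E], logical=[C,D,E,A,B]
After op 4 (rotate(+2)): offset=4, physical=[A,B,C,D,E], logical=[E,A,B,C,D]
After op 5 (replace(2, 'e')): offset=4, physical=[A,e,C,D,E], logical=[E,A,e,C,D]
After op 6 (rotate(+2)): offset=1, physical=[A,e,C,D,E], logical=[e,C,D,E,A]
After op 7 (rotate(-1)): offset=0, physical=[A,e,C,D,E], logical=[A,e,C,D,E]
After op 8 (rotate(-2)): offset=3, physical=[A,e,C,D,E], logical=[D,E,A,e,C]
After op 9 (replace(4, 'm')): offset=3, physical=[A,e,m,D,E], logical=[D,E,A,e,m]
After op 10 (rotate(+1)): offset=4, physical=[A,e,m,D,E], logical=[E,A,e,m,D]

Answer: E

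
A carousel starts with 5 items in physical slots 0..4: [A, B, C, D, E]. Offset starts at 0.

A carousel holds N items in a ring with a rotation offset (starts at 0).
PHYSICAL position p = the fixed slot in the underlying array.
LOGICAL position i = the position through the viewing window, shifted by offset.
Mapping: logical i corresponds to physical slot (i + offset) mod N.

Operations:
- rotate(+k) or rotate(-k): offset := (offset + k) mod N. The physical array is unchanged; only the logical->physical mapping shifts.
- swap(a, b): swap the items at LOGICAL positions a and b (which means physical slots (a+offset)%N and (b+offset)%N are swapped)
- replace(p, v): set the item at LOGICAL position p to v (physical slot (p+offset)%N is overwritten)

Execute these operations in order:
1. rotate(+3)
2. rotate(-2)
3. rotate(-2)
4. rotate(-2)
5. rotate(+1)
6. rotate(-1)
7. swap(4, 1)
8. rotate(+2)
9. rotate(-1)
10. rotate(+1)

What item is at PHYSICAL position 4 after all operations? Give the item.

After op 1 (rotate(+3)): offset=3, physical=[A,B,C,D,E], logical=[D,E,A,B,C]
After op 2 (rotate(-2)): offset=1, physical=[A,B,C,D,E], logical=[B,C,D,E,A]
After op 3 (rotate(-2)): offset=4, physical=[A,B,C,D,E], logical=[E,A,B,C,D]
After op 4 (rotate(-2)): offset=2, physical=[A,B,C,D,E], logical=[C,D,E,A,B]
After op 5 (rotate(+1)): offset=3, physical=[A,B,C,D,E], logical=[D,E,A,B,C]
After op 6 (rotate(-1)): offset=2, physical=[A,B,C,D,E], logical=[C,D,E,A,B]
After op 7 (swap(4, 1)): offset=2, physical=[A,D,C,B,E], logical=[C,B,E,A,D]
After op 8 (rotate(+2)): offset=4, physical=[A,D,C,B,E], logical=[E,A,D,C,B]
After op 9 (rotate(-1)): offset=3, physical=[A,D,C,B,E], logical=[B,E,A,D,C]
After op 10 (rotate(+1)): offset=4, physical=[A,D,C,B,E], logical=[E,A,D,C,B]

Answer: E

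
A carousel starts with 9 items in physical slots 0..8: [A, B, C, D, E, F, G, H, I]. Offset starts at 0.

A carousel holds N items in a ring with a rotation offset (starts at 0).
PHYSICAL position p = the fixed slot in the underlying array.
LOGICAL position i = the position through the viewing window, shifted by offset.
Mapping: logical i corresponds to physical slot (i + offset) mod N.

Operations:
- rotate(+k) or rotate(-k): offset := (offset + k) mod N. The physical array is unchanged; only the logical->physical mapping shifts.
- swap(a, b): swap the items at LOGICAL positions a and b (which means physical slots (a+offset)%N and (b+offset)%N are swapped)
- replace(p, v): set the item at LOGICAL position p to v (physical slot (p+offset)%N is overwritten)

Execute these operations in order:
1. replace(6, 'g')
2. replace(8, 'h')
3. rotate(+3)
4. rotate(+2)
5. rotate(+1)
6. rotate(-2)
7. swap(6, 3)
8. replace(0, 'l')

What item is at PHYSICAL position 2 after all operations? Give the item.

After op 1 (replace(6, 'g')): offset=0, physical=[A,B,C,D,E,F,g,H,I], logical=[A,B,C,D,E,F,g,H,I]
After op 2 (replace(8, 'h')): offset=0, physical=[A,B,C,D,E,F,g,H,h], logical=[A,B,C,D,E,F,g,H,h]
After op 3 (rotate(+3)): offset=3, physical=[A,B,C,D,E,F,g,H,h], logical=[D,E,F,g,H,h,A,B,C]
After op 4 (rotate(+2)): offset=5, physical=[A,B,C,D,E,F,g,H,h], logical=[F,g,H,h,A,B,C,D,E]
After op 5 (rotate(+1)): offset=6, physical=[A,B,C,D,E,F,g,H,h], logical=[g,H,h,A,B,C,D,E,F]
After op 6 (rotate(-2)): offset=4, physical=[A,B,C,D,E,F,g,H,h], logical=[E,F,g,H,h,A,B,C,D]
After op 7 (swap(6, 3)): offset=4, physical=[A,H,C,D,E,F,g,B,h], logical=[E,F,g,B,h,A,H,C,D]
After op 8 (replace(0, 'l')): offset=4, physical=[A,H,C,D,l,F,g,B,h], logical=[l,F,g,B,h,A,H,C,D]

Answer: C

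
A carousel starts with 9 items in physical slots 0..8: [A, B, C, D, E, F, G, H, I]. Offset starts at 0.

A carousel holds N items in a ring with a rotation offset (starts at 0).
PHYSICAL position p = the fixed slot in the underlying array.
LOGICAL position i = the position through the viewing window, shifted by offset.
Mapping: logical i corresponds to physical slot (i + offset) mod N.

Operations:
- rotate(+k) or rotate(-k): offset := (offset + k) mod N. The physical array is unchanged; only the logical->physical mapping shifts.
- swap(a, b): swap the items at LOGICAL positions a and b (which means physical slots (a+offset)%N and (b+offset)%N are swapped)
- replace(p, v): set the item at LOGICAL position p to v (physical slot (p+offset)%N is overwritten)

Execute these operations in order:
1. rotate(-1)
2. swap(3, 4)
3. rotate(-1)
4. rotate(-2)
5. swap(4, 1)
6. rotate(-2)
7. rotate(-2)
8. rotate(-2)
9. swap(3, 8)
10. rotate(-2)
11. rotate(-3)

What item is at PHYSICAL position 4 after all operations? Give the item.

After op 1 (rotate(-1)): offset=8, physical=[A,B,C,D,E,F,G,H,I], logical=[I,A,B,C,D,E,F,G,H]
After op 2 (swap(3, 4)): offset=8, physical=[A,B,D,C,E,F,G,H,I], logical=[I,A,B,D,C,E,F,G,H]
After op 3 (rotate(-1)): offset=7, physical=[A,B,D,C,E,F,G,H,I], logical=[H,I,A,B,D,C,E,F,G]
After op 4 (rotate(-2)): offset=5, physical=[A,B,D,C,E,F,G,H,I], logical=[F,G,H,I,A,B,D,C,E]
After op 5 (swap(4, 1)): offset=5, physical=[G,B,D,C,E,F,A,H,I], logical=[F,A,H,I,G,B,D,C,E]
After op 6 (rotate(-2)): offset=3, physical=[G,B,D,C,E,F,A,H,I], logical=[C,E,F,A,H,I,G,B,D]
After op 7 (rotate(-2)): offset=1, physical=[G,B,D,C,E,F,A,H,I], logical=[B,D,C,E,F,A,H,I,G]
After op 8 (rotate(-2)): offset=8, physical=[G,B,D,C,E,F,A,H,I], logical=[I,G,B,D,C,E,F,A,H]
After op 9 (swap(3, 8)): offset=8, physical=[G,B,H,C,E,F,A,D,I], logical=[I,G,B,H,C,E,F,A,D]
After op 10 (rotate(-2)): offset=6, physical=[G,B,H,C,E,F,A,D,I], logical=[A,D,I,G,B,H,C,E,F]
After op 11 (rotate(-3)): offset=3, physical=[G,B,H,C,E,F,A,D,I], logical=[C,E,F,A,D,I,G,B,H]

Answer: E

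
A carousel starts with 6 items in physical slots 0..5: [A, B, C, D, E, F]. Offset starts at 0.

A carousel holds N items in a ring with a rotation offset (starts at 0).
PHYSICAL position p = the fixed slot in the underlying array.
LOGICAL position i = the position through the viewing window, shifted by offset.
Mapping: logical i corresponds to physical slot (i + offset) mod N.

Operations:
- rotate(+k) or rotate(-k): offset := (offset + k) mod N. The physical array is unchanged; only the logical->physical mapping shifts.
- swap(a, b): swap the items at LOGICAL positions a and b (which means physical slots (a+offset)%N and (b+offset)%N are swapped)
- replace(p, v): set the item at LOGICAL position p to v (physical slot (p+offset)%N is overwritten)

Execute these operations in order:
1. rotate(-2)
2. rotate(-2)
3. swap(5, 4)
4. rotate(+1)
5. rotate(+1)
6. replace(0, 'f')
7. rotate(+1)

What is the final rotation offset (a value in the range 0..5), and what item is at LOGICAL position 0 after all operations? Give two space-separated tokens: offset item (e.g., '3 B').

After op 1 (rotate(-2)): offset=4, physical=[A,B,C,D,E,F], logical=[E,F,A,B,C,D]
After op 2 (rotate(-2)): offset=2, physical=[A,B,C,D,E,F], logical=[C,D,E,F,A,B]
After op 3 (swap(5, 4)): offset=2, physical=[B,A,C,D,E,F], logical=[C,D,E,F,B,A]
After op 4 (rotate(+1)): offset=3, physical=[B,A,C,D,E,F], logical=[D,E,F,B,A,C]
After op 5 (rotate(+1)): offset=4, physical=[B,A,C,D,E,F], logical=[E,F,B,A,C,D]
After op 6 (replace(0, 'f')): offset=4, physical=[B,A,C,D,f,F], logical=[f,F,B,A,C,D]
After op 7 (rotate(+1)): offset=5, physical=[B,A,C,D,f,F], logical=[F,B,A,C,D,f]

Answer: 5 F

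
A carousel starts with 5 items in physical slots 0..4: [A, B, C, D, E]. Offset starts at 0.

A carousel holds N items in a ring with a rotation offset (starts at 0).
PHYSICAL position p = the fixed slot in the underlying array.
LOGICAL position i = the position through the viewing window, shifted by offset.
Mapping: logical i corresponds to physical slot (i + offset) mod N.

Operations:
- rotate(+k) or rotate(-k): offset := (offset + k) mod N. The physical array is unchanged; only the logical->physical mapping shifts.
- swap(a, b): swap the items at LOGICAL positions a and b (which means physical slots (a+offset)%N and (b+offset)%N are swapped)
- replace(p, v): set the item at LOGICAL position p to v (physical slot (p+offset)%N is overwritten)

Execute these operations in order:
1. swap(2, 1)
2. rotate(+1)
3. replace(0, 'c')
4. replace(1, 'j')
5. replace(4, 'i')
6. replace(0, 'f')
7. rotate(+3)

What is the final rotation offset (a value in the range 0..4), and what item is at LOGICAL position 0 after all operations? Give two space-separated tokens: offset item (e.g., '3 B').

Answer: 4 E

Derivation:
After op 1 (swap(2, 1)): offset=0, physical=[A,C,B,D,E], logical=[A,C,B,D,E]
After op 2 (rotate(+1)): offset=1, physical=[A,C,B,D,E], logical=[C,B,D,E,A]
After op 3 (replace(0, 'c')): offset=1, physical=[A,c,B,D,E], logical=[c,B,D,E,A]
After op 4 (replace(1, 'j')): offset=1, physical=[A,c,j,D,E], logical=[c,j,D,E,A]
After op 5 (replace(4, 'i')): offset=1, physical=[i,c,j,D,E], logical=[c,j,D,E,i]
After op 6 (replace(0, 'f')): offset=1, physical=[i,f,j,D,E], logical=[f,j,D,E,i]
After op 7 (rotate(+3)): offset=4, physical=[i,f,j,D,E], logical=[E,i,f,j,D]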